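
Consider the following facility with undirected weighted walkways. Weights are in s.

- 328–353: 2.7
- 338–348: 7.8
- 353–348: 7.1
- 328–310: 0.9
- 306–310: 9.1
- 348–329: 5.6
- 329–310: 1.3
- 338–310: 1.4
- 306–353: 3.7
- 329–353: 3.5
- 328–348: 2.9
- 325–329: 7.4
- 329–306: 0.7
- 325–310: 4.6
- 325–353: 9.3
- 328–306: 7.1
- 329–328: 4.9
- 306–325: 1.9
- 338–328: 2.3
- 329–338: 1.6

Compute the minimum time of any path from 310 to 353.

3.6 s

Settle nodes by increasing distance from 310:
310: 0
328: 0.9  (via 310)
329: 1.3  (via 310)
338: 1.4  (via 310)
306: 2  (via 329)
353: 3.6  (via 328)
Shortest route: 310 → 328 → 353 = 3.6 s.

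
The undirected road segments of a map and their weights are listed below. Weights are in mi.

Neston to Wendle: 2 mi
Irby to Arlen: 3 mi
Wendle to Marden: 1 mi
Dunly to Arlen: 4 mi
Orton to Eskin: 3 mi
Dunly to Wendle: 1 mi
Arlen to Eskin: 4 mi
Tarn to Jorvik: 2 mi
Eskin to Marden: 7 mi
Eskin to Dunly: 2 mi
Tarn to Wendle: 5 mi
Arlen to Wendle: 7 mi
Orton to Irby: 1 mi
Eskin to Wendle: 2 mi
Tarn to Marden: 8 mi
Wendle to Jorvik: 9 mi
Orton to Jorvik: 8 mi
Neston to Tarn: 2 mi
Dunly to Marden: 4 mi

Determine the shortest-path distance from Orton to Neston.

7 mi

Compare a few routes:
Orton–Irby–Arlen–Dunly–Wendle–Neston: 1+3+4+1+2 = 11
Orton–Eskin–Dunly–Wendle–Neston: 3+2+1+2 = 8
Orton–Eskin–Wendle–Neston: 3+2+2 = 7
The minimum is 7 mi via Orton–Eskin–Wendle–Neston.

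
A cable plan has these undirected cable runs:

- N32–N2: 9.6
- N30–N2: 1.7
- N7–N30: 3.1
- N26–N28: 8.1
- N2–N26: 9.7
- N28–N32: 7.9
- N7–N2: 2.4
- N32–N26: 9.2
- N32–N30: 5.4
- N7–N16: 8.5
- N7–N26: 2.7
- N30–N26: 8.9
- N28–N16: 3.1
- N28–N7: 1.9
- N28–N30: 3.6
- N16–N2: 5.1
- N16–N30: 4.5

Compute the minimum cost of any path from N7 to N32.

Settle nodes by increasing distance from N7:
N7: 0
N28: 1.9  (via N7)
N2: 2.4  (via N7)
N26: 2.7  (via N7)
N30: 3.1  (via N7)
N16: 5  (via N28)
N32: 8.5  (via N30)
Shortest route: N7–N30–N32 = 8.5.

8.5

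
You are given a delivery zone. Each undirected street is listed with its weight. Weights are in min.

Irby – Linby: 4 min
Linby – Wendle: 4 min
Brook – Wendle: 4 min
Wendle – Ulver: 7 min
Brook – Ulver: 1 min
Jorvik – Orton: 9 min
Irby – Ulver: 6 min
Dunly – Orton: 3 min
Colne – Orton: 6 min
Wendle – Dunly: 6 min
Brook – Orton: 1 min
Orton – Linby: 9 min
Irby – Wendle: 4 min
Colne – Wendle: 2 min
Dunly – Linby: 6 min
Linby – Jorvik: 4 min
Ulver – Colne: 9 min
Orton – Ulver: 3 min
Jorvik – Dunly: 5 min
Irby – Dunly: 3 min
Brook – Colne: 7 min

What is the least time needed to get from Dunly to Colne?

8 min

Compare a few routes:
Dunly → Wendle → Colne: 6+2 = 8
Dunly → Irby → Wendle → Colne: 3+4+2 = 9
Dunly → Orton → Colne: 3+6 = 9
Cheapest is Dunly → Wendle → Colne at 8 min.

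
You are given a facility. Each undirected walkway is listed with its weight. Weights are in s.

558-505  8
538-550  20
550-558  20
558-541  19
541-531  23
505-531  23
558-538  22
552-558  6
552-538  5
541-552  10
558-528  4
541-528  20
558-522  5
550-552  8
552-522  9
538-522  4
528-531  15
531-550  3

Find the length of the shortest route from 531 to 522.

20 s

Settle nodes by increasing distance from 531:
531: 0
550: 3  (via 531)
552: 11  (via 550)
528: 15  (via 531)
538: 16  (via 552)
558: 17  (via 552)
522: 20  (via 552)
Shortest route: 531 → 550 → 552 → 522 = 20 s.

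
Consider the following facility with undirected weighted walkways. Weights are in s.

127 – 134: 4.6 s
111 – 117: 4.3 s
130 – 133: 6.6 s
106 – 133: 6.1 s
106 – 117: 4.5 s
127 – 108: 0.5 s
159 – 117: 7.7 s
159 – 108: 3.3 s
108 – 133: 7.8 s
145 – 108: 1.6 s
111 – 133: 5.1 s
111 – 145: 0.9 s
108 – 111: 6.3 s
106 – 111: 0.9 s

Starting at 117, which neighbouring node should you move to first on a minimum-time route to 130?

111

Compare a few routes:
117 - 111 - 133 - 130: 4.3+5.1+6.6 = 16
117 - 106 - 111 - 133 - 130: 4.5+0.9+5.1+6.6 = 17.1
117 - 106 - 133 - 130: 4.5+6.1+6.6 = 17.2
The minimum is 16 s via 117 - 111 - 133 - 130.
So from 117 the first move is to 111.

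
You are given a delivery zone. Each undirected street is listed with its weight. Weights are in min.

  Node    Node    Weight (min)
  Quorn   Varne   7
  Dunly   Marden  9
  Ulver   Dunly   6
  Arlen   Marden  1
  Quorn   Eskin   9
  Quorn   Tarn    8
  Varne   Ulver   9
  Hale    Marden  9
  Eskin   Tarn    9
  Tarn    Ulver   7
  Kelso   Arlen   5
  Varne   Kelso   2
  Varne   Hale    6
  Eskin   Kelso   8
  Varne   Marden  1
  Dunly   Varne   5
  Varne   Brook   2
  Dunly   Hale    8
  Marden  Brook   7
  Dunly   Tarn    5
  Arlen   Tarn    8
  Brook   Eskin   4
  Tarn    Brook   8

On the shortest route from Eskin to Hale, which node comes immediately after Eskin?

Brook

Compare a few routes:
Eskin–Brook–Varne–Hale: 4+2+6 = 12
Eskin–Kelso–Varne–Hale: 8+2+6 = 16
Eskin–Brook–Varne–Marden–Hale: 4+2+1+9 = 16
Eskin–Brook–Marden–Varne–Hale: 4+7+1+6 = 18
Cheapest is Eskin–Brook–Varne–Hale at 12 min.
So from Eskin the first move is to Brook.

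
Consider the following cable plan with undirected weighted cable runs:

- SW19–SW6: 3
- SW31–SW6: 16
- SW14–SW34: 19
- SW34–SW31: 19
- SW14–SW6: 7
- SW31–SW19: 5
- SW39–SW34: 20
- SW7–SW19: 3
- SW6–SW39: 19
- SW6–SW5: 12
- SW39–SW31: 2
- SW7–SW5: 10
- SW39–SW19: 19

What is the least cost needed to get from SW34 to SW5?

37

Settle nodes by increasing distance from SW34:
SW34: 0
SW31: 19  (via SW34)
SW14: 19  (via SW34)
SW39: 20  (via SW34)
SW19: 24  (via SW31)
SW6: 26  (via SW14)
SW7: 27  (via SW19)
SW5: 37  (via SW7)
Shortest route: SW34–SW31–SW19–SW7–SW5 = 37.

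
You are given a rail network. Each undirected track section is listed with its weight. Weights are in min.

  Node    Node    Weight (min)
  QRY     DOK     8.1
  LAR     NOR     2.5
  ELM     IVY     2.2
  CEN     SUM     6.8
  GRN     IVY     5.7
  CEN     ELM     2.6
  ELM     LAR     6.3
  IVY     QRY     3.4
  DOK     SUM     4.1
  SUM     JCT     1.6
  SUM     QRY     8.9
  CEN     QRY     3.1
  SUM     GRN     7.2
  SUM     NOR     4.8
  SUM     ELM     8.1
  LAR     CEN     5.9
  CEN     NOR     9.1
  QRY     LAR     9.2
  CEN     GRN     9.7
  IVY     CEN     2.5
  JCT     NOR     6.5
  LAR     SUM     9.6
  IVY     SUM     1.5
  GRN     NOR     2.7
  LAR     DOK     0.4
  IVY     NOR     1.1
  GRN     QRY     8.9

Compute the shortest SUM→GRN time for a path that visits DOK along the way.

9.7 min

Shortest SUM→DOK: SUM → DOK = 4.1
Shortest DOK→GRN: DOK → LAR → NOR → GRN = 5.6
Total via DOK: 4.1 + 5.6 = 9.7 min.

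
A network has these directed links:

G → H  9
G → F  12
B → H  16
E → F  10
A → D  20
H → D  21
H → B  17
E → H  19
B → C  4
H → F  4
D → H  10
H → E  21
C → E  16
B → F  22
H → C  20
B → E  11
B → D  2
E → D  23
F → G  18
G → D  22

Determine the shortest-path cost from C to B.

Compare a few routes:
C - E - F - G - H - B: 16+10+18+9+17 = 70
C - E - F - G - D - H - B: 16+10+18+22+10+17 = 93
C - E - D - H - B: 16+23+10+17 = 66
C - E - H - B: 16+19+17 = 52
The minimum is 52 via C - E - H - B.

52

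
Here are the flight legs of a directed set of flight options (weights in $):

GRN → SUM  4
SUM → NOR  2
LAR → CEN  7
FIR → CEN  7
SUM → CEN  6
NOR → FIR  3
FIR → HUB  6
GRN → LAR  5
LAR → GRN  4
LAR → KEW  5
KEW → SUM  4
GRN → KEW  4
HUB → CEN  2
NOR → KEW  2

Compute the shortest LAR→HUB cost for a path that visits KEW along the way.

Shortest LAR→KEW: LAR → KEW = 5
Shortest KEW→HUB: KEW → SUM → NOR → FIR → HUB = 15
Total via KEW: 5 + 15 = $20.

$20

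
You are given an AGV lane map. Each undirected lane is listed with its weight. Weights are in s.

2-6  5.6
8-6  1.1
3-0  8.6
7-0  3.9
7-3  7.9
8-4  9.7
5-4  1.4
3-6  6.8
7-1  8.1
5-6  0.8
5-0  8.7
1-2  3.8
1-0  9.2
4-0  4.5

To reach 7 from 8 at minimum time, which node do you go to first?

Compare a few routes:
8 - 6 - 5 - 4 - 0 - 7: 1.1+0.8+1.4+4.5+3.9 = 11.7
8 - 6 - 5 - 0 - 7: 1.1+0.8+8.7+3.9 = 14.5
The minimum is 11.7 s via 8 - 6 - 5 - 4 - 0 - 7.
So from 8 the first move is to 6.

6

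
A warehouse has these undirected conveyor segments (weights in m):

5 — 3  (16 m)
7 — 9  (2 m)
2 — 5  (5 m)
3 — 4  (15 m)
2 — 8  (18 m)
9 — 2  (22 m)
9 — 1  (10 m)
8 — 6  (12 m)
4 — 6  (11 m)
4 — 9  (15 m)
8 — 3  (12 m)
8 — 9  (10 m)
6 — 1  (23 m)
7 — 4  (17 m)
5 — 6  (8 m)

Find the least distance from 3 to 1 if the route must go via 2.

53 m

Best 3 to 2: 3 → 5 → 2 costing 21
Shortest 2→1: 2 → 9 → 1 = 32
Total via 2: 21 + 32 = 53 m.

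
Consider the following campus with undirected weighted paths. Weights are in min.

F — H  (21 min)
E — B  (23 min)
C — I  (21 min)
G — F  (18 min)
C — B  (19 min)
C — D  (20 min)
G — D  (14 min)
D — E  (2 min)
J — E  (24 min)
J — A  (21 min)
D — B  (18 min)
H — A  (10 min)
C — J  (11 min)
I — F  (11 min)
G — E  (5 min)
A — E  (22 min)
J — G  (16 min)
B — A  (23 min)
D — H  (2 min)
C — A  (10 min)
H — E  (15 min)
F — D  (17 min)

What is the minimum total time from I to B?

40 min

Enumerating some paths:
I → F → D → B: 11+17+18 = 46
I → F → H → D → B: 11+21+2+18 = 52
I → C → B: 21+19 = 40
The minimum is 40 min via I → C → B.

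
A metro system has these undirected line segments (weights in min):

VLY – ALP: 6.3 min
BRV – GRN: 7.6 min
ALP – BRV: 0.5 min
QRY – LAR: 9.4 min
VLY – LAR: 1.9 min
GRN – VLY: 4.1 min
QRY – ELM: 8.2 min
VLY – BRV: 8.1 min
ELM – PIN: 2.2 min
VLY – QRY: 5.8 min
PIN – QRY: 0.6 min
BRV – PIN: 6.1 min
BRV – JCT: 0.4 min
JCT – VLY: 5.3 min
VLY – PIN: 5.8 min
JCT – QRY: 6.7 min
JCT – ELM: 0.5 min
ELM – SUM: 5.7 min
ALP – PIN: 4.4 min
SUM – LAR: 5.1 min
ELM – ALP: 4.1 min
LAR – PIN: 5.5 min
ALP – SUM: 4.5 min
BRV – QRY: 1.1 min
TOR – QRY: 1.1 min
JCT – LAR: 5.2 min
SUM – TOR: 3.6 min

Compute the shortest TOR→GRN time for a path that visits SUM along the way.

14.7 min

Best TOR to SUM: TOR → SUM costing 3.6
Best SUM to GRN: SUM → LAR → VLY → GRN costing 11.1
Total via SUM: 3.6 + 11.1 = 14.7 min.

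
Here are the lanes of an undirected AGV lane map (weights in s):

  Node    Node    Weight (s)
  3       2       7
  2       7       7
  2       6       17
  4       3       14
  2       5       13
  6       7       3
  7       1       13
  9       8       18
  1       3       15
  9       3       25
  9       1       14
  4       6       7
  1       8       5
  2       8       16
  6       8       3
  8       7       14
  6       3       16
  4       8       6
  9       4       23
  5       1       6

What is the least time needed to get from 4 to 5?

17 s

Settle nodes by increasing distance from 4:
4: 0
8: 6  (via 4)
6: 7  (via 4)
7: 10  (via 6)
1: 11  (via 8)
3: 14  (via 4)
2: 17  (via 7)
5: 17  (via 1)
Shortest route: 4 → 8 → 1 → 5 = 17 s.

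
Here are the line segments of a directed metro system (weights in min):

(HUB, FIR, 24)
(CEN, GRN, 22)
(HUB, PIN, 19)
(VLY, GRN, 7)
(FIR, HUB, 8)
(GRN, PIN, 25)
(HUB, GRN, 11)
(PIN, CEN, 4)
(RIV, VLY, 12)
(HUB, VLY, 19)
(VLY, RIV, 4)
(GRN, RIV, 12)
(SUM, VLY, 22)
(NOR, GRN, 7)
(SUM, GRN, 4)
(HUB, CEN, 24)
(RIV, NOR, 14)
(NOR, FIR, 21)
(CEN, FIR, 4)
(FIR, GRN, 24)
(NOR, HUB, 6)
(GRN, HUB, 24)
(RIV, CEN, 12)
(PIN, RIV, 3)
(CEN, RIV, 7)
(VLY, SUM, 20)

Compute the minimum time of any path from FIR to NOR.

Shortest distances from FIR:
FIR: 0
HUB: 8  (via FIR)
GRN: 19  (via HUB)
VLY: 27  (via HUB)
PIN: 27  (via HUB)
RIV: 30  (via PIN)
CEN: 31  (via PIN)
NOR: 44  (via RIV)
Shortest route: FIR → HUB → PIN → RIV → NOR = 44 min.

44 min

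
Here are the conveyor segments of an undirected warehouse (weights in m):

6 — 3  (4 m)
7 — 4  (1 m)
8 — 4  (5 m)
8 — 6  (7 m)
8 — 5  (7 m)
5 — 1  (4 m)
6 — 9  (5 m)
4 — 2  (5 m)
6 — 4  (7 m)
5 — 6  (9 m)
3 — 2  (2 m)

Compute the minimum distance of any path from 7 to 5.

Settle nodes by increasing distance from 7:
7: 0
4: 1  (via 7)
2: 6  (via 4)
8: 6  (via 4)
3: 8  (via 2)
6: 8  (via 4)
5: 13  (via 8)
Shortest route: 7 → 4 → 8 → 5 = 13 m.

13 m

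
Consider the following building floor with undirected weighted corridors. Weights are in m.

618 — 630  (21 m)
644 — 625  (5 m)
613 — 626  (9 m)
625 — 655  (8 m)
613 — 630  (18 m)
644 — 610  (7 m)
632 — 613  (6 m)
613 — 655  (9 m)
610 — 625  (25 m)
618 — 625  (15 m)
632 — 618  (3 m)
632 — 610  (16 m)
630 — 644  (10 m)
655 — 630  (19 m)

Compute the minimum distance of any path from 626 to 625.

Running Dijkstra from 626:
626: 0
613: 9  (via 626)
632: 15  (via 613)
618: 18  (via 632)
655: 18  (via 613)
625: 26  (via 655)
Shortest route: 626–613–655–625 = 26 m.

26 m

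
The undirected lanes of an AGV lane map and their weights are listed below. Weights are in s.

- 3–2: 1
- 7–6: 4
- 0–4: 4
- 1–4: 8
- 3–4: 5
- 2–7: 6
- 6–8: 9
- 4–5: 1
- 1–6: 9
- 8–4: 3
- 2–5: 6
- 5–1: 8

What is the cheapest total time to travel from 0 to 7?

Compare a few routes:
0 → 4 → 1 → 6 → 7: 4+8+9+4 = 25
0 → 4 → 5 → 2 → 7: 4+1+6+6 = 17
0 → 4 → 8 → 6 → 7: 4+3+9+4 = 20
0 → 4 → 3 → 2 → 7: 4+5+1+6 = 16
Cheapest is 0 → 4 → 3 → 2 → 7 at 16 s.

16 s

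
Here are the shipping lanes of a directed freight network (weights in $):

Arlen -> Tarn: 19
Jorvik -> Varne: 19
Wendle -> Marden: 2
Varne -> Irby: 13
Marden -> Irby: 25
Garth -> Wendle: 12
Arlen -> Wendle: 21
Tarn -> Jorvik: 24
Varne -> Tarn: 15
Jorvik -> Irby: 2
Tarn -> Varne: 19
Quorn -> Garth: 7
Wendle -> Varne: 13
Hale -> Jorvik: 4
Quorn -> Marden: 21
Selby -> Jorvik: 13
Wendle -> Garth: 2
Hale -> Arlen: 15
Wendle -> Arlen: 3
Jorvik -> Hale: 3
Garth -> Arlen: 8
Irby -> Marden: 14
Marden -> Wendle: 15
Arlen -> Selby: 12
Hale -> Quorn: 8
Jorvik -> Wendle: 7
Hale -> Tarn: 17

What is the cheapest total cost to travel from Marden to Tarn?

$37

Running Dijkstra from Marden:
Marden: 0
Wendle: 15  (via Marden)
Garth: 17  (via Wendle)
Arlen: 18  (via Wendle)
Irby: 25  (via Marden)
Varne: 28  (via Wendle)
Selby: 30  (via Arlen)
Tarn: 37  (via Arlen)
Shortest route: Marden–Wendle–Arlen–Tarn = $37.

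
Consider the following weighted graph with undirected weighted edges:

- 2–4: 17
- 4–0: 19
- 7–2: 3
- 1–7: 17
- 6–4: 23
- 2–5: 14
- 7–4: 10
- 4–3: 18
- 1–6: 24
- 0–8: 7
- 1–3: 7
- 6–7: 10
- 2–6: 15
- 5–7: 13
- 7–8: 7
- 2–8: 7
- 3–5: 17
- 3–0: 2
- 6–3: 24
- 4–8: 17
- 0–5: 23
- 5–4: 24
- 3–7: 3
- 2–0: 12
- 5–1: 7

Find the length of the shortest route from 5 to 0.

16

Shortest distances from 5:
5: 0
1: 7  (via 5)
7: 13  (via 5)
2: 14  (via 5)
3: 14  (via 1)
0: 16  (via 3)
Shortest route: 5–1–3–0 = 16.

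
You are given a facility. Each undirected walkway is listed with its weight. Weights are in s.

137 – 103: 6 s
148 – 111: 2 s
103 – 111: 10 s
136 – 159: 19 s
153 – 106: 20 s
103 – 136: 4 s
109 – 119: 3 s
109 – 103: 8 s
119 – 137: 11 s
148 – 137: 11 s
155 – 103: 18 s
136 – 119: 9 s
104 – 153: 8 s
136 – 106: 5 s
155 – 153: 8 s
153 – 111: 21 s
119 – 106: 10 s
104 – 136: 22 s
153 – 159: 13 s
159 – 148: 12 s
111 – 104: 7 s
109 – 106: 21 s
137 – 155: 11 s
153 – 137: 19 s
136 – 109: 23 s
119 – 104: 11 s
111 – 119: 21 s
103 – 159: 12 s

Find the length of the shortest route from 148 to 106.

Shortest distances from 148:
148: 0
111: 2  (via 148)
104: 9  (via 111)
137: 11  (via 148)
103: 12  (via 111)
159: 12  (via 148)
136: 16  (via 103)
153: 17  (via 104)
119: 20  (via 104)
109: 20  (via 103)
106: 21  (via 136)
Shortest route: 148 → 111 → 103 → 136 → 106 = 21 s.

21 s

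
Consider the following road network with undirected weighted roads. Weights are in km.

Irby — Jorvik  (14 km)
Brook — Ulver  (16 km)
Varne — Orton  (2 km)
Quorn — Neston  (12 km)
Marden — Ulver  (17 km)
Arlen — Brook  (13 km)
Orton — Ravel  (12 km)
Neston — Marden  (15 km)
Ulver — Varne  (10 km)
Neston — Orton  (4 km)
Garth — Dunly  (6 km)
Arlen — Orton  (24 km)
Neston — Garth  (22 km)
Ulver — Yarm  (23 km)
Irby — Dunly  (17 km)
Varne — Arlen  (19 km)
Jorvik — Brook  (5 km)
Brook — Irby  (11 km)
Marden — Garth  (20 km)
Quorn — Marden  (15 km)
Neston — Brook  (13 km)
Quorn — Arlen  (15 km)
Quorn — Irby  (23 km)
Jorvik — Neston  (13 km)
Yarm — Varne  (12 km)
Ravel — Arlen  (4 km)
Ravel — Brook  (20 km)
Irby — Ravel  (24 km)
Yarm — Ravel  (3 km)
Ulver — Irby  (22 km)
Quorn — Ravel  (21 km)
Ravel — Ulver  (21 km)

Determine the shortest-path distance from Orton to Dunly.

32 km

Compare a few routes:
Orton - Neston - Marden - Garth - Dunly: 4+15+20+6 = 45
Orton - Neston - Garth - Dunly: 4+22+6 = 32
The minimum is 32 km via Orton - Neston - Garth - Dunly.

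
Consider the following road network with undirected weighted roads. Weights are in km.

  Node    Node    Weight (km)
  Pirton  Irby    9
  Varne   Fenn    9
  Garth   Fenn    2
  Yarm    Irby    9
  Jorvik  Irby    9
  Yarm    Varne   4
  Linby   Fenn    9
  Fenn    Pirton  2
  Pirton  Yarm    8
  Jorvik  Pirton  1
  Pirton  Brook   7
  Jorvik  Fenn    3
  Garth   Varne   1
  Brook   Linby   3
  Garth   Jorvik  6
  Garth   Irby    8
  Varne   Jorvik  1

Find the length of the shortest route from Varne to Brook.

9 km

Enumerating some paths:
Varne–Jorvik–Pirton–Brook: 1+1+7 = 9
Varne–Garth–Fenn–Pirton–Brook: 1+2+2+7 = 12
The minimum is 9 km via Varne–Jorvik–Pirton–Brook.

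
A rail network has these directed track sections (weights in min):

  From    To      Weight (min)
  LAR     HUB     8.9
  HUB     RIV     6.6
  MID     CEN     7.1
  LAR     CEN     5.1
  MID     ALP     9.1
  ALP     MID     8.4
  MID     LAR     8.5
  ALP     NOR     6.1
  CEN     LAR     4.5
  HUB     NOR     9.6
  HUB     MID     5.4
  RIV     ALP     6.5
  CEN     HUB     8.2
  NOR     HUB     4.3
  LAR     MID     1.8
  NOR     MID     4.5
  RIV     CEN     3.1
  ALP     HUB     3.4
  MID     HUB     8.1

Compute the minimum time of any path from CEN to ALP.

Enumerating some paths:
CEN–LAR–MID–ALP: 4.5+1.8+9.1 = 15.4
CEN–HUB–MID–ALP: 8.2+5.4+9.1 = 22.7
CEN–HUB–RIV–ALP: 8.2+6.6+6.5 = 21.3
The minimum is 15.4 min via CEN–LAR–MID–ALP.

15.4 min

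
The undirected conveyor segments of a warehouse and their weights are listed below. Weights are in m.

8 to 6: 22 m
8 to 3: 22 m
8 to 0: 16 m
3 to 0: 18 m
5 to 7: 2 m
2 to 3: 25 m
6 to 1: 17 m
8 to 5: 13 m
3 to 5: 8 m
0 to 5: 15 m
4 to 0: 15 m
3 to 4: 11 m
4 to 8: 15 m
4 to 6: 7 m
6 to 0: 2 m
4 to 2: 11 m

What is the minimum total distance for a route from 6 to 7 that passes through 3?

Best 6 to 3: 6–4–3 costing 18
Shortest 3→7: 3–5–7 = 10
Total via 3: 18 + 10 = 28 m.

28 m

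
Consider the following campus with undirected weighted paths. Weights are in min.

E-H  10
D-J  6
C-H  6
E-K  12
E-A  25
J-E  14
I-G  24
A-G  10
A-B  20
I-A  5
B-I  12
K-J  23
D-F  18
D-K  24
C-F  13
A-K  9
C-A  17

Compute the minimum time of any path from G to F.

Enumerating some paths:
G → I → A → C → F: 24+5+17+13 = 59
G → A → K → D → F: 10+9+24+18 = 61
G → A → K → E → H → C → F: 10+9+12+10+6+13 = 60
G → A → C → F: 10+17+13 = 40
Cheapest is G → A → C → F at 40 min.

40 min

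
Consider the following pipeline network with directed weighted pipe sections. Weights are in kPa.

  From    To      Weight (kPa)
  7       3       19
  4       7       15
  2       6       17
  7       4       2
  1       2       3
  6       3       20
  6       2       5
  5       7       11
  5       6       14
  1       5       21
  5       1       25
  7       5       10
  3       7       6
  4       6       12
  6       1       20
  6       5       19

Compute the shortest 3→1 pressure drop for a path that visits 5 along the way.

41 kPa

Shortest 3→5: 3 → 7 → 5 = 16
Shortest 5→1: 5 → 1 = 25
Total via 5: 16 + 25 = 41 kPa.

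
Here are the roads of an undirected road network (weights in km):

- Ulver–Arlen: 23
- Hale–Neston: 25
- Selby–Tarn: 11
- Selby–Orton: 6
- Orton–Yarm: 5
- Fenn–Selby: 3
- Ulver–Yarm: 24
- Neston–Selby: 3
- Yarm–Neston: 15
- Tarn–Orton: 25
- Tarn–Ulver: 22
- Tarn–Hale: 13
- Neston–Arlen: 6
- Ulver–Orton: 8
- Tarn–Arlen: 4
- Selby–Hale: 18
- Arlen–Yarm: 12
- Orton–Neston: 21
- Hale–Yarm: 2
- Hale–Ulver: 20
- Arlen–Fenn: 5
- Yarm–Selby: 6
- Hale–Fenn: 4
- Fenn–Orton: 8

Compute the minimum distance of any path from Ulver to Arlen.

Settle nodes by increasing distance from Ulver:
Ulver: 0
Orton: 8  (via Ulver)
Yarm: 13  (via Orton)
Selby: 14  (via Orton)
Hale: 15  (via Yarm)
Fenn: 16  (via Orton)
Neston: 17  (via Selby)
Arlen: 21  (via Fenn)
Shortest route: Ulver–Orton–Fenn–Arlen = 21 km.

21 km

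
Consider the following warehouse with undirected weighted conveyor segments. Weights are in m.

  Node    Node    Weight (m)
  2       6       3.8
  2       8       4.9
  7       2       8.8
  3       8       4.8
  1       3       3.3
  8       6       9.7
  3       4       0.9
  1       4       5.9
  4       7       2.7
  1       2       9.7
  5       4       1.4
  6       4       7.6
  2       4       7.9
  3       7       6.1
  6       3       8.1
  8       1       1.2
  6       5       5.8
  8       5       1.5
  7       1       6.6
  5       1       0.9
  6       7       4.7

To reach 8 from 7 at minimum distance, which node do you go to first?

Compare a few routes:
7 - 1 - 8: 6.6+1.2 = 7.8
7 - 4 - 5 - 8: 2.7+1.4+1.5 = 5.6
7 - 4 - 5 - 1 - 8: 2.7+1.4+0.9+1.2 = 6.2
Cheapest is 7 - 4 - 5 - 8 at 5.6 m.
So from 7 the first move is to 4.

4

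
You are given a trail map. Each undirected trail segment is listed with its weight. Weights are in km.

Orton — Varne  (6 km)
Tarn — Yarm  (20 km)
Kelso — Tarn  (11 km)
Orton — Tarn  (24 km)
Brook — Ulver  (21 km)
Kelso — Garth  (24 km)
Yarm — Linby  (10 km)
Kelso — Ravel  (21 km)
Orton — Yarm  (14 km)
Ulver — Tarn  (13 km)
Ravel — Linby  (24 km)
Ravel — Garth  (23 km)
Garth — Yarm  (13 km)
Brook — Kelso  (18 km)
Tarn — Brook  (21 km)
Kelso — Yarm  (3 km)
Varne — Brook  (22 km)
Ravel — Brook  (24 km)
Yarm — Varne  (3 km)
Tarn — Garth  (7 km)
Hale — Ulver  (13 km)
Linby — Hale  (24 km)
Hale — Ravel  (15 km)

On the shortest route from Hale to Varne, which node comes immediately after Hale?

Compare a few routes:
Hale–Linby–Yarm–Varne: 24+10+3 = 37
Hale–Ravel–Kelso–Yarm–Varne: 15+21+3+3 = 42
Hale–Ulver–Tarn–Kelso–Yarm–Varne: 13+13+11+3+3 = 43
Cheapest is Hale–Linby–Yarm–Varne at 37 km.
So from Hale the first move is to Linby.

Linby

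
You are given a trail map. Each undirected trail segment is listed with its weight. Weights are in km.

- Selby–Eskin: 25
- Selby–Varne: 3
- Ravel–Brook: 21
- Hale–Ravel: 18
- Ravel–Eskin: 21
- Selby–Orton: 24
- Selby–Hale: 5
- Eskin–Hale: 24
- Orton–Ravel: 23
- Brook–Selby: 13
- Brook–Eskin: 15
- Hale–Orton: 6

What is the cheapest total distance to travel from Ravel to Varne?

Enumerating some paths:
Ravel–Orton–Hale–Selby–Varne: 23+6+5+3 = 37
Ravel–Brook–Selby–Varne: 21+13+3 = 37
Ravel–Hale–Selby–Varne: 18+5+3 = 26
Ravel–Eskin–Selby–Varne: 21+25+3 = 49
The minimum is 26 km via Ravel–Hale–Selby–Varne.

26 km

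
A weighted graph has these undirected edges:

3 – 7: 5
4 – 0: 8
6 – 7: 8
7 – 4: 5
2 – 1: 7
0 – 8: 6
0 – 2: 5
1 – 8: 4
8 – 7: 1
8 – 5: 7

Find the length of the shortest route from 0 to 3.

12

Shortest distances from 0:
0: 0
2: 5  (via 0)
8: 6  (via 0)
7: 7  (via 8)
4: 8  (via 0)
1: 10  (via 8)
3: 12  (via 7)
Shortest route: 0–8–7–3 = 12.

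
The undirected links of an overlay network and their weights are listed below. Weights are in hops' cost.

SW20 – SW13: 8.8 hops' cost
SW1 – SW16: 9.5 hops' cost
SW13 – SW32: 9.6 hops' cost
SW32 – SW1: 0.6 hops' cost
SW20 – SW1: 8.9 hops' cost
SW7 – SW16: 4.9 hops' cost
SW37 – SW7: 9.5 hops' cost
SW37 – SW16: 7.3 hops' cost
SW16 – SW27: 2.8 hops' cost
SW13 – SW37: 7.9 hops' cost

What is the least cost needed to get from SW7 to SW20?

23.3 hops' cost

Running Dijkstra from SW7:
SW7: 0
SW16: 4.9  (via SW7)
SW27: 7.7  (via SW16)
SW37: 9.5  (via SW7)
SW1: 14.4  (via SW16)
SW32: 15  (via SW1)
SW13: 17.4  (via SW37)
SW20: 23.3  (via SW1)
Shortest route: SW7 → SW16 → SW1 → SW20 = 23.3 hops' cost.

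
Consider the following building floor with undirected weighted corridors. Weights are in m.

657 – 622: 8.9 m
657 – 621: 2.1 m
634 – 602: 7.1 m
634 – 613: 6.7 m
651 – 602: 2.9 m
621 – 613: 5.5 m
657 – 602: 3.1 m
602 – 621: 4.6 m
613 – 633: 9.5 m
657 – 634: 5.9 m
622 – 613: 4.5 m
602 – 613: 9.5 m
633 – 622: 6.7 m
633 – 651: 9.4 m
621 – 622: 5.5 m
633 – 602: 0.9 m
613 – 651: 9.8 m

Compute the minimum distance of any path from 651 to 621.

7.5 m

Running Dijkstra from 651:
651: 0
602: 2.9  (via 651)
633: 3.8  (via 602)
657: 6  (via 602)
621: 7.5  (via 602)
Shortest route: 651–602–621 = 7.5 m.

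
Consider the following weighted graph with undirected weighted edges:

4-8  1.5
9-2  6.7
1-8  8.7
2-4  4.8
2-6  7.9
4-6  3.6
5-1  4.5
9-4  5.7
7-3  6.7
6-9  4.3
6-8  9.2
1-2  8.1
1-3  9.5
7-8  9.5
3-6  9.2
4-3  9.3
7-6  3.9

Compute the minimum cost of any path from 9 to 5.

Shortest distances from 9:
9: 0
6: 4.3  (via 9)
4: 5.7  (via 9)
2: 6.7  (via 9)
8: 7.2  (via 4)
7: 8.2  (via 6)
3: 13.5  (via 6)
1: 14.8  (via 2)
5: 19.3  (via 1)
Shortest route: 9–2–1–5 = 19.3.

19.3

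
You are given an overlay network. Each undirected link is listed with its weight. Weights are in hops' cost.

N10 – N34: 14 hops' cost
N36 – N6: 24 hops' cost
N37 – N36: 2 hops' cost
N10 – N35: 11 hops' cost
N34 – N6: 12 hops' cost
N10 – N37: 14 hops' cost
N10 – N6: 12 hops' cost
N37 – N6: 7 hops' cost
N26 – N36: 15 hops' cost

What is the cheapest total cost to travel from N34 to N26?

Candidate routes:
N34–N6–N37–N36–N26: 12+7+2+15 = 36
N34–N10–N37–N36–N26: 14+14+2+15 = 45
Cheapest is N34–N6–N37–N36–N26 at 36 hops' cost.

36 hops' cost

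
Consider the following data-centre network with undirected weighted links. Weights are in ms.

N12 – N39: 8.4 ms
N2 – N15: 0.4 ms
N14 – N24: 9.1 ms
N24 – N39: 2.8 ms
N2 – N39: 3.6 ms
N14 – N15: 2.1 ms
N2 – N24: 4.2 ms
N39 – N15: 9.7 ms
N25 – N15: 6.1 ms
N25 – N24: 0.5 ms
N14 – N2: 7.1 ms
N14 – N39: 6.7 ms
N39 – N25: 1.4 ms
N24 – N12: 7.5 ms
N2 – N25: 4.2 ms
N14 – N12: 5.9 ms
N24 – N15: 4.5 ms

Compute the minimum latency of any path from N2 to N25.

Shortest distances from N2:
N2: 0
N15: 0.4  (via N2)
N14: 2.5  (via N15)
N39: 3.6  (via N2)
N24: 4.2  (via N2)
N25: 4.2  (via N2)
Shortest route: N2 → N25 = 4.2 ms.

4.2 ms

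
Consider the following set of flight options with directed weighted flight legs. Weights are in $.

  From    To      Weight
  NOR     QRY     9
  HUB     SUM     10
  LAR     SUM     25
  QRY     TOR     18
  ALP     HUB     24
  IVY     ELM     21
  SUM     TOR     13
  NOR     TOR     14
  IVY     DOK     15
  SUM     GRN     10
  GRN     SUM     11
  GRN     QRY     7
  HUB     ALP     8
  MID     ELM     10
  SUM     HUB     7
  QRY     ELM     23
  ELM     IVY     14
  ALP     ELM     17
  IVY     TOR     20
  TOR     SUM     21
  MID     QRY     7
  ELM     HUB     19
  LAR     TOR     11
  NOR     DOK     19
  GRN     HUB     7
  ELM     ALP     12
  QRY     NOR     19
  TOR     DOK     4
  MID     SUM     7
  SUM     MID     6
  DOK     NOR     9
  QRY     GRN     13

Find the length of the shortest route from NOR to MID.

$39

Compare a few routes:
NOR–QRY–GRN–SUM–MID: 9+13+11+6 = 39
NOR–TOR–SUM–MID: 14+21+6 = 41
Cheapest is NOR–QRY–GRN–SUM–MID at $39.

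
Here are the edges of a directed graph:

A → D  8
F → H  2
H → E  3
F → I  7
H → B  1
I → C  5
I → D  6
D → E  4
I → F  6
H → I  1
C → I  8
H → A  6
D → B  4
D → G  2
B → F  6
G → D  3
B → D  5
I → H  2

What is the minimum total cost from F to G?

Running Dijkstra from F:
F: 0
H: 2  (via F)
B: 3  (via H)
I: 3  (via H)
E: 5  (via H)
A: 8  (via H)
C: 8  (via I)
D: 8  (via B)
G: 10  (via D)
Shortest route: F → H → B → D → G = 10.

10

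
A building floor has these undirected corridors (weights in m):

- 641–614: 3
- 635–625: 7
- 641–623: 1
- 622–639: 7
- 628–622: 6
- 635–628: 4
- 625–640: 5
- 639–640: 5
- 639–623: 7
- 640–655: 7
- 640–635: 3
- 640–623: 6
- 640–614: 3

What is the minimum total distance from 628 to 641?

13 m

Enumerating some paths:
628 - 635 - 640 - 614 - 641: 4+3+3+3 = 13
628 - 635 - 640 - 623 - 641: 4+3+6+1 = 14
Cheapest is 628 - 635 - 640 - 614 - 641 at 13 m.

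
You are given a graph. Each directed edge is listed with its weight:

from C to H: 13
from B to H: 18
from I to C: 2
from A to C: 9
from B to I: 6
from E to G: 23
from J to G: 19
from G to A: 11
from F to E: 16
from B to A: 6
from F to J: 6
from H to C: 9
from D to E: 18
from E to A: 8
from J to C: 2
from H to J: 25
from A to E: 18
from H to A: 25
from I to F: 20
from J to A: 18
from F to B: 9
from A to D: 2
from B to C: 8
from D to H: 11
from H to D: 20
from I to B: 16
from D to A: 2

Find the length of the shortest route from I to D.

24

Running Dijkstra from I:
I: 0
C: 2  (via I)
H: 15  (via C)
B: 16  (via I)
F: 20  (via I)
A: 22  (via B)
D: 24  (via A)
Shortest route: I → B → A → D = 24.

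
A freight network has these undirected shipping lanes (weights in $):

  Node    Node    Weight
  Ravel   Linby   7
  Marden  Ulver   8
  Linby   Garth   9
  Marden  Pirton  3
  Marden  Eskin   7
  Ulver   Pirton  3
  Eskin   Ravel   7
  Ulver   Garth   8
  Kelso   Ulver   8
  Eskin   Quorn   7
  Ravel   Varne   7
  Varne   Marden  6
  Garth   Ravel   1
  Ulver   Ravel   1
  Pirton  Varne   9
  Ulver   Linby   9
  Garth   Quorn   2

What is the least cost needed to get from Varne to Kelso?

$16

Shortest distances from Varne:
Varne: 0
Marden: 6  (via Varne)
Ravel: 7  (via Varne)
Ulver: 8  (via Ravel)
Garth: 8  (via Ravel)
Pirton: 9  (via Varne)
Quorn: 10  (via Garth)
Eskin: 13  (via Marden)
Linby: 14  (via Ravel)
Kelso: 16  (via Ulver)
Shortest route: Varne → Ravel → Ulver → Kelso = $16.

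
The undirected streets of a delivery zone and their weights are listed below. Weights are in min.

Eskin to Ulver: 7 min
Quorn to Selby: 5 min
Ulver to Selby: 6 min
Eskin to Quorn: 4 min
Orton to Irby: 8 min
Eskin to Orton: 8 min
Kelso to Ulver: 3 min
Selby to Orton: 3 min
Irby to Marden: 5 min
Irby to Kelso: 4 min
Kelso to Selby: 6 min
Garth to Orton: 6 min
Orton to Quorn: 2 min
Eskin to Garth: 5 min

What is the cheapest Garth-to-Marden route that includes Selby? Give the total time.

Best Garth to Selby: Garth–Orton–Selby costing 9
Best Selby to Marden: Selby–Kelso–Irby–Marden costing 15
Total via Selby: 9 + 15 = 24 min.

24 min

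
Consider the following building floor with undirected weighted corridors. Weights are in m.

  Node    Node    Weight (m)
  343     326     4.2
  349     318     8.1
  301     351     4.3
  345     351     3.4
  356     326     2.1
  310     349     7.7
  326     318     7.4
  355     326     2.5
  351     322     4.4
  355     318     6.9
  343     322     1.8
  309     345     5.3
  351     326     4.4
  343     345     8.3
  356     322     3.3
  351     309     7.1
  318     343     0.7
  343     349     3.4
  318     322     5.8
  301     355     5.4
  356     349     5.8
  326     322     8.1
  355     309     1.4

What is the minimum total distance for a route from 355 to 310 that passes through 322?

20.8 m

Best 355 to 322: 355–326–356–322 costing 7.9
Best 322 to 310: 322–343–349–310 costing 12.9
Total via 322: 7.9 + 12.9 = 20.8 m.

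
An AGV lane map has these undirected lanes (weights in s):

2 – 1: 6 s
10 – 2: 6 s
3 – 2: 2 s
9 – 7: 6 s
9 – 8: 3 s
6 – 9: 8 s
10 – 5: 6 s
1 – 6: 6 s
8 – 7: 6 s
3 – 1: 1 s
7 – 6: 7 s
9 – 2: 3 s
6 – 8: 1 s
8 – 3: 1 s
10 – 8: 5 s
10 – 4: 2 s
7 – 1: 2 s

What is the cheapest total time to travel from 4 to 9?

10 s

Candidate routes:
4 → 10 → 2 → 9: 2+6+3 = 11
4 → 10 → 8 → 9: 2+5+3 = 10
The minimum is 10 s via 4 → 10 → 8 → 9.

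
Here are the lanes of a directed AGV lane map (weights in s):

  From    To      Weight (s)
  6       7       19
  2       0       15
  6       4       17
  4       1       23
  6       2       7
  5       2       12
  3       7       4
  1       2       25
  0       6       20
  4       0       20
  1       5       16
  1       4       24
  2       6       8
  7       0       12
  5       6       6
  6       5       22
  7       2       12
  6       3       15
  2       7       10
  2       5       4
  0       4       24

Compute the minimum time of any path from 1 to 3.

Compare a few routes:
1–2–6–3: 25+8+15 = 48
1–5–6–3: 16+6+15 = 37
The minimum is 37 s via 1–5–6–3.

37 s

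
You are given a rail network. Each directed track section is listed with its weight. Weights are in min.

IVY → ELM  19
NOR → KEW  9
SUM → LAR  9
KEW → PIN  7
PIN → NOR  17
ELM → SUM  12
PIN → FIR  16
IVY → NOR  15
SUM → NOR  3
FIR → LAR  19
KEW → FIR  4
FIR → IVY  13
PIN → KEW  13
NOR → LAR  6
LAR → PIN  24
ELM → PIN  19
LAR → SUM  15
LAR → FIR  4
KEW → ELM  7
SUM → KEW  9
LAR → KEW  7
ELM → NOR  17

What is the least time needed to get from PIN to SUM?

32 min

Candidate routes:
PIN–NOR–LAR–SUM: 17+6+15 = 38
PIN–KEW–ELM–SUM: 13+7+12 = 32
The minimum is 32 min via PIN–KEW–ELM–SUM.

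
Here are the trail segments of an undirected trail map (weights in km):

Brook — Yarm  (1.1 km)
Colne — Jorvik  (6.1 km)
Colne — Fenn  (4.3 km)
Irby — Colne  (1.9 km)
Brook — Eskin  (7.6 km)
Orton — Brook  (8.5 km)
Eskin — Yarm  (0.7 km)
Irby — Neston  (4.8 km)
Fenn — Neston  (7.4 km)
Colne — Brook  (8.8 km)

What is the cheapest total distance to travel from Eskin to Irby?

12.5 km

Running Dijkstra from Eskin:
Eskin: 0
Yarm: 0.7  (via Eskin)
Brook: 1.8  (via Yarm)
Orton: 10.3  (via Brook)
Colne: 10.6  (via Brook)
Irby: 12.5  (via Colne)
Shortest route: Eskin → Yarm → Brook → Colne → Irby = 12.5 km.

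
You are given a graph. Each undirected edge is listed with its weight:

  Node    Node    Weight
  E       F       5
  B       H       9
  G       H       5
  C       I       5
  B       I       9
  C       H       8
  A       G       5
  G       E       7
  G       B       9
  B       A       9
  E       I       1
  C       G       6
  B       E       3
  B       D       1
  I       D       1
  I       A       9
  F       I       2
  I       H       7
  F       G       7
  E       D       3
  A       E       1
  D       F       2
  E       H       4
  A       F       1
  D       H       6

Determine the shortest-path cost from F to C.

7

Shortest distances from F:
F: 0
A: 1  (via F)
D: 2  (via F)
E: 2  (via A)
I: 2  (via F)
B: 3  (via D)
G: 6  (via A)
H: 6  (via E)
C: 7  (via I)
Shortest route: F → I → C = 7.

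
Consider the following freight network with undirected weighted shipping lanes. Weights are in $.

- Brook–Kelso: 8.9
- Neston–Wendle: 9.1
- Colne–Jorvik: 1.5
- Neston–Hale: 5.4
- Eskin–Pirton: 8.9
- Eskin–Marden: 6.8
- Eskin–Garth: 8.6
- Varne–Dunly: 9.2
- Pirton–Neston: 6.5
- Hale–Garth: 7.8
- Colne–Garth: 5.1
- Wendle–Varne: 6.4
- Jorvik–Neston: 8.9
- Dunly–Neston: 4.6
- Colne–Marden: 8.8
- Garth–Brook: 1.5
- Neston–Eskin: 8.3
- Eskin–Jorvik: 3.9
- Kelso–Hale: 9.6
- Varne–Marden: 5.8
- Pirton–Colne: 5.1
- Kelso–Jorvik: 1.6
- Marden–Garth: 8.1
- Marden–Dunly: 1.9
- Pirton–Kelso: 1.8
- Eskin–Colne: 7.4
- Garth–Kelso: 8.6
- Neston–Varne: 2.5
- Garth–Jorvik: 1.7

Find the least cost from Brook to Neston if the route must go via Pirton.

$13.1

Shortest Brook→Pirton: Brook → Garth → Jorvik → Kelso → Pirton = 6.6
Shortest Pirton→Neston: Pirton → Neston = 6.5
Total via Pirton: 6.6 + 6.5 = $13.1.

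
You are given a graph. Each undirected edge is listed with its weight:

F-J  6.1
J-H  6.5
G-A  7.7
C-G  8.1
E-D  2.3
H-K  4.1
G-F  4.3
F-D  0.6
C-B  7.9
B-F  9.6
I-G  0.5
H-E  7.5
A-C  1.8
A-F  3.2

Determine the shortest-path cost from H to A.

13.6

Candidate routes:
H → E → D → F → G → A: 7.5+2.3+0.6+4.3+7.7 = 22.4
H → J → F → G → A: 6.5+6.1+4.3+7.7 = 24.6
H → J → F → A: 6.5+6.1+3.2 = 15.8
H → E → D → F → A: 7.5+2.3+0.6+3.2 = 13.6
The minimum is 13.6 via H → E → D → F → A.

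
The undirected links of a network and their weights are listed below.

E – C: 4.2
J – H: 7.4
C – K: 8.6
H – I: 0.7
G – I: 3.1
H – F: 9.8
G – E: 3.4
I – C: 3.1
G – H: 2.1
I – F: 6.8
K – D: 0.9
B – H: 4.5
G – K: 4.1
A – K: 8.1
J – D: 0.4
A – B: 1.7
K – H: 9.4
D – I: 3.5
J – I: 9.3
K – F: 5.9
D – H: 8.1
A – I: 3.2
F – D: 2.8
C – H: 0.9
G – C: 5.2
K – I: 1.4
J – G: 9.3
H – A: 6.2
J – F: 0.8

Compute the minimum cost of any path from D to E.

Compare a few routes:
D → K → I → H → C → E: 0.9+1.4+0.7+0.9+4.2 = 8.1
D → K → I → H → G → E: 0.9+1.4+0.7+2.1+3.4 = 8.5
D → K → G → E: 0.9+4.1+3.4 = 8.4
Cheapest is D → K → I → H → C → E at 8.1.

8.1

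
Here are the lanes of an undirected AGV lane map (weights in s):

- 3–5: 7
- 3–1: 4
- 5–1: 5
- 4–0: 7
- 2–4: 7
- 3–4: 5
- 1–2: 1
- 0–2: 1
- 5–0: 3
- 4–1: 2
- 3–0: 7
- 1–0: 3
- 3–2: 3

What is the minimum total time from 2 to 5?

4 s

Shortest distances from 2:
2: 0
0: 1  (via 2)
1: 1  (via 2)
3: 3  (via 2)
4: 3  (via 1)
5: 4  (via 0)
Shortest route: 2–0–5 = 4 s.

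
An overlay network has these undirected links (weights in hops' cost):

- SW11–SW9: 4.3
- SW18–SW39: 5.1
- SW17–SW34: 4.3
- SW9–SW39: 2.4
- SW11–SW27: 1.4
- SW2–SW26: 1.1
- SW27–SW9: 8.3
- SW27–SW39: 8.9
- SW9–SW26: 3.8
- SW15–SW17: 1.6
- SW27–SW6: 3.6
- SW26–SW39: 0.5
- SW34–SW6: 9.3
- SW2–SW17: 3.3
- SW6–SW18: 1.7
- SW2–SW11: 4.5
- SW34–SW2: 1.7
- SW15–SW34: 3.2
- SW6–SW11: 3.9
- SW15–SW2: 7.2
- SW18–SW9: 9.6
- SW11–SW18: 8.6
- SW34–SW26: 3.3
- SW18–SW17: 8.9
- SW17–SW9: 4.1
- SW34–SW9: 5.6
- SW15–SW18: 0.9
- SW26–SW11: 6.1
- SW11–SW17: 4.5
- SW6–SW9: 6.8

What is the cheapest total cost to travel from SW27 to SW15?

Running Dijkstra from SW27:
SW27: 0
SW11: 1.4  (via SW27)
SW6: 3.6  (via SW27)
SW18: 5.3  (via SW6)
SW9: 5.7  (via SW11)
SW2: 5.9  (via SW11)
SW17: 5.9  (via SW11)
SW15: 6.2  (via SW18)
Shortest route: SW27 → SW6 → SW18 → SW15 = 6.2 hops' cost.

6.2 hops' cost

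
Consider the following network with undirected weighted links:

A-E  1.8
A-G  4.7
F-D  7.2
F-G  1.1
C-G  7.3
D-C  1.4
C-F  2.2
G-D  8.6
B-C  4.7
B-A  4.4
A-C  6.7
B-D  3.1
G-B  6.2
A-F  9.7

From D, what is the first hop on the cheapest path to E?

B

Candidate routes:
D–C–F–G–A–E: 1.4+2.2+1.1+4.7+1.8 = 11.2
D–C–A–E: 1.4+6.7+1.8 = 9.9
D–B–A–E: 3.1+4.4+1.8 = 9.3
D–C–B–A–E: 1.4+4.7+4.4+1.8 = 12.3
The minimum is 9.3 via D–B–A–E.
So from D the first move is to B.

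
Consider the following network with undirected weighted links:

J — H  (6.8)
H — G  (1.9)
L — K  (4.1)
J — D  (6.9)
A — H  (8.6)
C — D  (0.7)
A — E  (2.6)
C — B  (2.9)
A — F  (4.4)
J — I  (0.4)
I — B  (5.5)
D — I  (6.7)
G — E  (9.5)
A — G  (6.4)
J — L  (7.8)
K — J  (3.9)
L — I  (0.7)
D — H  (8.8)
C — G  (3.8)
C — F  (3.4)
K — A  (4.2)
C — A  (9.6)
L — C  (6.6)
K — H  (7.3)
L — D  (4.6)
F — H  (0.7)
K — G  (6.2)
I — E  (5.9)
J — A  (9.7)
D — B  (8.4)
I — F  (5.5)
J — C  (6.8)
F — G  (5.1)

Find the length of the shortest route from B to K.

9.8

Compare a few routes:
B → I → J → K: 5.5+0.4+3.9 = 9.8
B → I → L → K: 5.5+0.7+4.1 = 10.3
B → C → G → K: 2.9+3.8+6.2 = 12.9
B → C → D → L → K: 2.9+0.7+4.6+4.1 = 12.3
The minimum is 9.8 via B → I → J → K.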